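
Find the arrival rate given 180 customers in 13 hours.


lambda = total arrivals / time = 180 / 13 = 13.85 per hour

13.85 per hour


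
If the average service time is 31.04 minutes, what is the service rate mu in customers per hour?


mu = 60 / avg_service_time = 60 / 31.04 = 1.93 per hour

1.93 per hour


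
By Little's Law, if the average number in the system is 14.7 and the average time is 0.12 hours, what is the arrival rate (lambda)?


lambda = L / W = 14.7 / 0.12 = 122.5 per hour

122.5 per hour


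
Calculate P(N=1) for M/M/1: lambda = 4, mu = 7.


rho = 4/7; P(n) = (1-rho)*rho^n = (1-4/7)*(4/7)^1 = 0.2449

0.2449


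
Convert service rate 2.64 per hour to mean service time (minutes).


Mean service time = 60/mu = 60/2.64 = 22.73 minutes

22.73 minutes


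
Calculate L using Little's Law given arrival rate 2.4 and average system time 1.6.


L = lambda * W = 2.4 * 1.6 = 3.84

3.84


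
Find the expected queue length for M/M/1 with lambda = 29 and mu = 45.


rho = 29/45; Lq = rho^2/(1-rho) = 1.17

1.17


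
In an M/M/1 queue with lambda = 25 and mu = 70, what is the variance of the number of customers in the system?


rho = 25/70; Var(N) = rho/(1-rho)^2 = 0.86

0.86


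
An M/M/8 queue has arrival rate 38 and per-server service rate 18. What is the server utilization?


rho = lambda/(c*mu) = 38/(8*18) = 0.2639

0.2639


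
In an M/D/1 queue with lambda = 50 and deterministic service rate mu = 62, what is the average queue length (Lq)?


M/D/1: Lq = rho^2 / (2*(1-rho)) where rho = 50/62; Lq = 1.68

1.68


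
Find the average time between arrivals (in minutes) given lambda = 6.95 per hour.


Mean interarrival time = 60/lambda = 60/6.95 = 8.63 minutes

8.63 minutes


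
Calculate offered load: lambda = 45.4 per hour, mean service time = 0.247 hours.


Offered load a = lambda * E[S] = 45.4 * 0.247 = 11.21 Erlangs

11.21 Erlangs


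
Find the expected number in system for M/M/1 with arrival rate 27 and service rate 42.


rho = 27/42; L = rho/(1-rho) = 1.8

1.8


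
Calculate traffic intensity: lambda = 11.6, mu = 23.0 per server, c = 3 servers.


rho = lambda / (c * mu) = 11.6 / (3 * 23.0) = 0.1681

0.1681


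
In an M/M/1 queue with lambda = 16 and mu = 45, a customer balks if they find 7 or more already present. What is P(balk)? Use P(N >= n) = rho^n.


P(N >= 7) = rho^7 = (16/45)^7 = 0.0007

0.0007


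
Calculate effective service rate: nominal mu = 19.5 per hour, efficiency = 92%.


Effective rate = mu * efficiency = 19.5 * 0.92 = 17.94 per hour

17.94 per hour


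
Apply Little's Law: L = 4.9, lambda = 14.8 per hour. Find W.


W = L / lambda = 4.9 / 14.8 = 0.3311 hours

0.3311 hours


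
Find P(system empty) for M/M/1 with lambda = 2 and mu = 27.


P0 = 1 - rho = 1 - 2/27 = 0.9259

0.9259


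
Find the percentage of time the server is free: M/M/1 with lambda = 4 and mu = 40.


Idle fraction = (1 - rho) * 100 = (1 - 4/40) * 100 = 90.0%

90.0%


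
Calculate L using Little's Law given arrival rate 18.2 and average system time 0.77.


L = lambda * W = 18.2 * 0.77 = 14.01

14.01


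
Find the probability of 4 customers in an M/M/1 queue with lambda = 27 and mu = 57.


rho = 27/57; P(n) = (1-rho)*rho^n = (1-27/57)*(27/57)^4 = 0.0265

0.0265


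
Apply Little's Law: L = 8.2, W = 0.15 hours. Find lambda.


lambda = L / W = 8.2 / 0.15 = 54.67 per hour

54.67 per hour


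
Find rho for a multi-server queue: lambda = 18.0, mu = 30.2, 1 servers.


rho = lambda / (c * mu) = 18.0 / (1 * 30.2) = 0.596

0.596


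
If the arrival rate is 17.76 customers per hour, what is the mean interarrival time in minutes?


Mean interarrival time = 60/lambda = 60/17.76 = 3.38 minutes

3.38 minutes


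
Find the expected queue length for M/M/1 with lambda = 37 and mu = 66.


rho = 37/66; Lq = rho^2/(1-rho) = 0.72

0.72


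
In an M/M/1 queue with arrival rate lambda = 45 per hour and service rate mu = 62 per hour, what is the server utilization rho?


rho = lambda/mu = 45/62 = 0.7258

0.7258


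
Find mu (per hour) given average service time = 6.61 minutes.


mu = 60 / avg_service_time = 60 / 6.61 = 9.08 per hour

9.08 per hour


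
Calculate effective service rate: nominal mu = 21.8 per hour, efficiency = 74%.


Effective rate = mu * efficiency = 21.8 * 0.74 = 16.13 per hour

16.13 per hour


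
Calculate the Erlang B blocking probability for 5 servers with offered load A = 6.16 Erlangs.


B(N,A) = (A^N/N!) / sum(A^k/k!, k=0..N) with N=5, A=6.16 = 0.3714

0.3714


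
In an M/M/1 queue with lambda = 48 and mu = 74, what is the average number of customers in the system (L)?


rho = 48/74; L = rho/(1-rho) = 1.85

1.85


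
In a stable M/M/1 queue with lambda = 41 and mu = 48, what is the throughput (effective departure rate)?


For a stable queue (lambda < mu), throughput = lambda = 41 per hour

41 per hour


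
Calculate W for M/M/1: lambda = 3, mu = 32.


W = 1/(mu - lambda) = 1/(32 - 3) = 0.0345 hours

0.0345 hours


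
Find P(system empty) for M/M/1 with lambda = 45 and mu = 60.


P0 = 1 - rho = 1 - 45/60 = 0.25

0.25


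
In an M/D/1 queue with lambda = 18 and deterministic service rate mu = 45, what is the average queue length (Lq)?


M/D/1: Lq = rho^2 / (2*(1-rho)) where rho = 18/45; Lq = 0.13

0.13


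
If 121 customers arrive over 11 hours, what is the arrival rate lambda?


lambda = total arrivals / time = 121 / 11 = 11.0 per hour

11.0 per hour


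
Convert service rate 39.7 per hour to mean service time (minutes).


Mean service time = 60/mu = 60/39.7 = 1.51 minutes

1.51 minutes


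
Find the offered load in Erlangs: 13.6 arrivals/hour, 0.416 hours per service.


Offered load a = lambda * E[S] = 13.6 * 0.416 = 5.66 Erlangs

5.66 Erlangs


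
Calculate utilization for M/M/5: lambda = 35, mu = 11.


rho = lambda/(c*mu) = 35/(5*11) = 0.6364

0.6364


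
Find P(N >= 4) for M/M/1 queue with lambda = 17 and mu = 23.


P(N >= 4) = rho^4 = (17/23)^4 = 0.2985

0.2985


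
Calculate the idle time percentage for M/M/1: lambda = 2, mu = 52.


Idle fraction = (1 - rho) * 100 = (1 - 2/52) * 100 = 96.2%

96.2%


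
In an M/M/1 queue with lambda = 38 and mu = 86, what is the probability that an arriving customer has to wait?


P(wait) = rho = lambda/mu = 38/86 = 0.4419

0.4419


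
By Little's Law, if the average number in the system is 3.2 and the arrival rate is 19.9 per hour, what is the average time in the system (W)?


W = L / lambda = 3.2 / 19.9 = 0.1608 hours

0.1608 hours


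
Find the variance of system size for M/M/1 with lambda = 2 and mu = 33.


rho = 2/33; Var(N) = rho/(1-rho)^2 = 0.07

0.07


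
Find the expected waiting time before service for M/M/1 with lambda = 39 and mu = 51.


rho = 39/51; Wq = rho/(mu - lambda) = 0.0637 hours

0.0637 hours


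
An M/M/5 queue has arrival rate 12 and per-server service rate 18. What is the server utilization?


rho = lambda/(c*mu) = 12/(5*18) = 0.1333

0.1333


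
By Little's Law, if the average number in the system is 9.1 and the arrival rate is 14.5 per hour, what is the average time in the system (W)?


W = L / lambda = 9.1 / 14.5 = 0.6276 hours

0.6276 hours


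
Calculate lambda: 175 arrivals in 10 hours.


lambda = total arrivals / time = 175 / 10 = 17.5 per hour

17.5 per hour


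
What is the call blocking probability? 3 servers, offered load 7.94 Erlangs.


B(N,A) = (A^N/N!) / sum(A^k/k!, k=0..N) with N=3, A=7.94 = 0.6734

0.6734


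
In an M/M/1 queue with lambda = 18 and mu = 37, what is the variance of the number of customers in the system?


rho = 18/37; Var(N) = rho/(1-rho)^2 = 1.84

1.84


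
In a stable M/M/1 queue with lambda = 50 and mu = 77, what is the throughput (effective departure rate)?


For a stable queue (lambda < mu), throughput = lambda = 50 per hour

50 per hour


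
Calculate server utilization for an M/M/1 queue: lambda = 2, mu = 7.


rho = lambda/mu = 2/7 = 0.2857

0.2857


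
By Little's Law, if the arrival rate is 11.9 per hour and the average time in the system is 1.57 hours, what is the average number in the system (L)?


L = lambda * W = 11.9 * 1.57 = 18.68

18.68


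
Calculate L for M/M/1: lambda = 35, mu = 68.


rho = 35/68; L = rho/(1-rho) = 1.06

1.06


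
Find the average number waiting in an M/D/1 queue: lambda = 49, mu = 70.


M/D/1: Lq = rho^2 / (2*(1-rho)) where rho = 49/70; Lq = 0.82

0.82


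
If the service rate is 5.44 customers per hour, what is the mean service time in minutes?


Mean service time = 60/mu = 60/5.44 = 11.03 minutes

11.03 minutes


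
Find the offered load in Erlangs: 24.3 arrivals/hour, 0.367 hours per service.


Offered load a = lambda * E[S] = 24.3 * 0.367 = 8.92 Erlangs

8.92 Erlangs


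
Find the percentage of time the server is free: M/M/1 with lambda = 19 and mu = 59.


Idle fraction = (1 - rho) * 100 = (1 - 19/59) * 100 = 67.8%

67.8%


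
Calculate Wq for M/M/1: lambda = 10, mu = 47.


rho = 10/47; Wq = rho/(mu - lambda) = 0.0058 hours

0.0058 hours


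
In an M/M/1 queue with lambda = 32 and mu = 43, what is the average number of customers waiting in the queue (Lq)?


rho = 32/43; Lq = rho^2/(1-rho) = 2.16

2.16


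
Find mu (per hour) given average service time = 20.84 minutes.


mu = 60 / avg_service_time = 60 / 20.84 = 2.88 per hour

2.88 per hour


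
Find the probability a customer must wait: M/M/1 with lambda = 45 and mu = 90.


P(wait) = rho = lambda/mu = 45/90 = 0.5

0.5


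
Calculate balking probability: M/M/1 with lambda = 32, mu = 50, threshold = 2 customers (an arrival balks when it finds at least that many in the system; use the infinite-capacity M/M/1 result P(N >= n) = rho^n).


P(N >= 2) = rho^2 = (32/50)^2 = 0.4096

0.4096


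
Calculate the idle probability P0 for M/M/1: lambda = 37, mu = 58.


P0 = 1 - rho = 1 - 37/58 = 0.3621

0.3621


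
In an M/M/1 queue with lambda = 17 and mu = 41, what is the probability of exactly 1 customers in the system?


rho = 17/41; P(n) = (1-rho)*rho^n = (1-17/41)*(17/41)^1 = 0.2427

0.2427


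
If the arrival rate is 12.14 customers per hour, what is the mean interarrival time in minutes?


Mean interarrival time = 60/lambda = 60/12.14 = 4.94 minutes

4.94 minutes


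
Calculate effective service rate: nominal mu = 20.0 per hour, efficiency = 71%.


Effective rate = mu * efficiency = 20.0 * 0.71 = 14.2 per hour

14.2 per hour


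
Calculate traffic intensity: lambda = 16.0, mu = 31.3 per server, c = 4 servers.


rho = lambda / (c * mu) = 16.0 / (4 * 31.3) = 0.1278

0.1278


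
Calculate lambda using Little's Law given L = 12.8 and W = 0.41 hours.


lambda = L / W = 12.8 / 0.41 = 31.22 per hour

31.22 per hour


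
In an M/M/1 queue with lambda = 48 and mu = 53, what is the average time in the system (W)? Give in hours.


W = 1/(mu - lambda) = 1/(53 - 48) = 0.2 hours

0.2 hours


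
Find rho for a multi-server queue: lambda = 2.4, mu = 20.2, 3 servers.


rho = lambda / (c * mu) = 2.4 / (3 * 20.2) = 0.0396

0.0396


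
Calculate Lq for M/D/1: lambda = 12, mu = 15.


M/D/1: Lq = rho^2 / (2*(1-rho)) where rho = 12/15; Lq = 1.6

1.6


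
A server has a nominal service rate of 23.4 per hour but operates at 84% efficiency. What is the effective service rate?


Effective rate = mu * efficiency = 23.4 * 0.84 = 19.66 per hour

19.66 per hour


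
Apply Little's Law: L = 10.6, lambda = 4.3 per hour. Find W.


W = L / lambda = 10.6 / 4.3 = 2.4651 hours

2.4651 hours


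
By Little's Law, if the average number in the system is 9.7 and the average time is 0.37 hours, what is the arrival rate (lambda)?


lambda = L / W = 9.7 / 0.37 = 26.22 per hour

26.22 per hour


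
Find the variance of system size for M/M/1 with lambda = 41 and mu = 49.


rho = 41/49; Var(N) = rho/(1-rho)^2 = 31.39

31.39


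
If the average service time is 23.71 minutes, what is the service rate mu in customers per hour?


mu = 60 / avg_service_time = 60 / 23.71 = 2.53 per hour

2.53 per hour


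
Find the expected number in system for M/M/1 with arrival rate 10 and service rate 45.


rho = 10/45; L = rho/(1-rho) = 0.29

0.29


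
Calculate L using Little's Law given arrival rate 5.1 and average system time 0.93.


L = lambda * W = 5.1 * 0.93 = 4.74

4.74


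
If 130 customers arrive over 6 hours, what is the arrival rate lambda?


lambda = total arrivals / time = 130 / 6 = 21.67 per hour

21.67 per hour


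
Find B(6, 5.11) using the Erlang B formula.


B(N,A) = (A^N/N!) / sum(A^k/k!, k=0..N) with N=6, A=5.11 = 0.2001

0.2001


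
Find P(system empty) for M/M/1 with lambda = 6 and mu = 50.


P0 = 1 - rho = 1 - 6/50 = 0.88

0.88


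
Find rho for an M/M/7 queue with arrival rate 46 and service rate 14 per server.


rho = lambda/(c*mu) = 46/(7*14) = 0.4694

0.4694


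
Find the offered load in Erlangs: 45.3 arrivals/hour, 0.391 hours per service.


Offered load a = lambda * E[S] = 45.3 * 0.391 = 17.71 Erlangs

17.71 Erlangs


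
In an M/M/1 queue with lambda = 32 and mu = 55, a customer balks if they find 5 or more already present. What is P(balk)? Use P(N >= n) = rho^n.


P(N >= 5) = rho^5 = (32/55)^5 = 0.0667

0.0667


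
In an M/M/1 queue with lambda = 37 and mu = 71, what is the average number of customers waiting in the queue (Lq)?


rho = 37/71; Lq = rho^2/(1-rho) = 0.57

0.57


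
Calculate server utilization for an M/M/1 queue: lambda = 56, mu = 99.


rho = lambda/mu = 56/99 = 0.5657

0.5657


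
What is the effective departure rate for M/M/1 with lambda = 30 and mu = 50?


For a stable queue (lambda < mu), throughput = lambda = 30 per hour

30 per hour


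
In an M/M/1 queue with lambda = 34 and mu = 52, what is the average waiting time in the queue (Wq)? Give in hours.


rho = 34/52; Wq = rho/(mu - lambda) = 0.0363 hours

0.0363 hours


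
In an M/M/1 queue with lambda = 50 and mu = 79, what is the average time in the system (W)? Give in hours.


W = 1/(mu - lambda) = 1/(79 - 50) = 0.0345 hours

0.0345 hours


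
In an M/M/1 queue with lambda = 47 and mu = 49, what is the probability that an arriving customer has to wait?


P(wait) = rho = lambda/mu = 47/49 = 0.9592

0.9592


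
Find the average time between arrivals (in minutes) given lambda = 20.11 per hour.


Mean interarrival time = 60/lambda = 60/20.11 = 2.98 minutes

2.98 minutes


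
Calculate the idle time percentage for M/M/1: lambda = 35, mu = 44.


Idle fraction = (1 - rho) * 100 = (1 - 35/44) * 100 = 20.5%

20.5%


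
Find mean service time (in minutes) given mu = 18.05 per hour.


Mean service time = 60/mu = 60/18.05 = 3.32 minutes

3.32 minutes


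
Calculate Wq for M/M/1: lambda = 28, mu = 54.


rho = 28/54; Wq = rho/(mu - lambda) = 0.0199 hours

0.0199 hours


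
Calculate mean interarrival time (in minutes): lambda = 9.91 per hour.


Mean interarrival time = 60/lambda = 60/9.91 = 6.05 minutes

6.05 minutes


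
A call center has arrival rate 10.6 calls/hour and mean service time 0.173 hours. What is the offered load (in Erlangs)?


Offered load a = lambda * E[S] = 10.6 * 0.173 = 1.83 Erlangs

1.83 Erlangs


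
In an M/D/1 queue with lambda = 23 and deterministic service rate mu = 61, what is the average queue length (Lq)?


M/D/1: Lq = rho^2 / (2*(1-rho)) where rho = 23/61; Lq = 0.11

0.11


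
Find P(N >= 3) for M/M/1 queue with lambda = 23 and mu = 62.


P(N >= 3) = rho^3 = (23/62)^3 = 0.0511

0.0511


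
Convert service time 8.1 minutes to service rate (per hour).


mu = 60 / avg_service_time = 60 / 8.1 = 7.41 per hour

7.41 per hour


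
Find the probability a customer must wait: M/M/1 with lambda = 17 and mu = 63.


P(wait) = rho = lambda/mu = 17/63 = 0.2698

0.2698


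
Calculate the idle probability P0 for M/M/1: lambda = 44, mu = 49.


P0 = 1 - rho = 1 - 44/49 = 0.102

0.102


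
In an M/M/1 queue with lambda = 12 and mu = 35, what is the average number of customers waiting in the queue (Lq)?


rho = 12/35; Lq = rho^2/(1-rho) = 0.18

0.18


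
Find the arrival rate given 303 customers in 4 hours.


lambda = total arrivals / time = 303 / 4 = 75.75 per hour

75.75 per hour


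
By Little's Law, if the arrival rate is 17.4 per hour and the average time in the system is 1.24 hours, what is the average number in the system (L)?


L = lambda * W = 17.4 * 1.24 = 21.58

21.58


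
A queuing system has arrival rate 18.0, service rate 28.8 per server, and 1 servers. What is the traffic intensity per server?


rho = lambda / (c * mu) = 18.0 / (1 * 28.8) = 0.625

0.625


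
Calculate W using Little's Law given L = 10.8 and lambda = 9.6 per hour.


W = L / lambda = 10.8 / 9.6 = 1.125 hours

1.125 hours


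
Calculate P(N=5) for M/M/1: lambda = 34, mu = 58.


rho = 34/58; P(n) = (1-rho)*rho^n = (1-34/58)*(34/58)^5 = 0.0286

0.0286


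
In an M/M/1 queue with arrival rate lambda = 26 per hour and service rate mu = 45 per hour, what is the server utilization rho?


rho = lambda/mu = 26/45 = 0.5778

0.5778


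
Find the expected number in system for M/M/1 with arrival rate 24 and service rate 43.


rho = 24/43; L = rho/(1-rho) = 1.26

1.26


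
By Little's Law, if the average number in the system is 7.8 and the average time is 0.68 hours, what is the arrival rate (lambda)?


lambda = L / W = 7.8 / 0.68 = 11.47 per hour

11.47 per hour


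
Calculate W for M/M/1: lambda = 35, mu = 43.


W = 1/(mu - lambda) = 1/(43 - 35) = 0.125 hours

0.125 hours


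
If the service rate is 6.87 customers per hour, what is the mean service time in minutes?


Mean service time = 60/mu = 60/6.87 = 8.73 minutes

8.73 minutes


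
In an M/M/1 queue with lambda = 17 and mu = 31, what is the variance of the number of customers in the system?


rho = 17/31; Var(N) = rho/(1-rho)^2 = 2.69

2.69


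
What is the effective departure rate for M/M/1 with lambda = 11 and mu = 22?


For a stable queue (lambda < mu), throughput = lambda = 11 per hour

11 per hour


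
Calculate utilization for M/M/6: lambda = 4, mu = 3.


rho = lambda/(c*mu) = 4/(6*3) = 0.2222

0.2222


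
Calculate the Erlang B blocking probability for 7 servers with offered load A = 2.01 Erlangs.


B(N,A) = (A^N/N!) / sum(A^k/k!, k=0..N) with N=7, A=2.01 = 0.0035

0.0035


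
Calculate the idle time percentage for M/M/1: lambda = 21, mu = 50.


Idle fraction = (1 - rho) * 100 = (1 - 21/50) * 100 = 58.0%

58.0%


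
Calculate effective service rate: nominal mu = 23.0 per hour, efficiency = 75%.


Effective rate = mu * efficiency = 23.0 * 0.75 = 17.25 per hour

17.25 per hour


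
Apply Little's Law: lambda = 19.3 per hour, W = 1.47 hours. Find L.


L = lambda * W = 19.3 * 1.47 = 28.37

28.37


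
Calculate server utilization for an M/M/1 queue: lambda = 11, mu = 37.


rho = lambda/mu = 11/37 = 0.2973

0.2973


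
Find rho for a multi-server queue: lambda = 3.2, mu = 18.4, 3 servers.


rho = lambda / (c * mu) = 3.2 / (3 * 18.4) = 0.058

0.058


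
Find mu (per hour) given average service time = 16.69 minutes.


mu = 60 / avg_service_time = 60 / 16.69 = 3.59 per hour

3.59 per hour


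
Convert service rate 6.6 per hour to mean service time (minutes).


Mean service time = 60/mu = 60/6.6 = 9.09 minutes

9.09 minutes


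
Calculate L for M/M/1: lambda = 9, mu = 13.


rho = 9/13; L = rho/(1-rho) = 2.25

2.25


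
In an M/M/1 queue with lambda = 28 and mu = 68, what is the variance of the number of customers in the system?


rho = 28/68; Var(N) = rho/(1-rho)^2 = 1.19

1.19


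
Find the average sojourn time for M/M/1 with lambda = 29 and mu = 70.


W = 1/(mu - lambda) = 1/(70 - 29) = 0.0244 hours

0.0244 hours


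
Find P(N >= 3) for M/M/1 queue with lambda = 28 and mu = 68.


P(N >= 3) = rho^3 = (28/68)^3 = 0.0698

0.0698


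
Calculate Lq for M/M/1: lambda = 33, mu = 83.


rho = 33/83; Lq = rho^2/(1-rho) = 0.26

0.26


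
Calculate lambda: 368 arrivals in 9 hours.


lambda = total arrivals / time = 368 / 9 = 40.89 per hour

40.89 per hour


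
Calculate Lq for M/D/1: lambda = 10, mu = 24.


M/D/1: Lq = rho^2 / (2*(1-rho)) where rho = 10/24; Lq = 0.15

0.15


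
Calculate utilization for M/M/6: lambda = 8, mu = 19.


rho = lambda/(c*mu) = 8/(6*19) = 0.0702

0.0702


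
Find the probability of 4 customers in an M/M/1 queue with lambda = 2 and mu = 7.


rho = 2/7; P(n) = (1-rho)*rho^n = (1-2/7)*(2/7)^4 = 0.0048

0.0048


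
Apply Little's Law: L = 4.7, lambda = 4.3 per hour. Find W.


W = L / lambda = 4.7 / 4.3 = 1.093 hours

1.093 hours


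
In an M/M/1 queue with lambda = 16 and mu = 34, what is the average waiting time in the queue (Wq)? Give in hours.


rho = 16/34; Wq = rho/(mu - lambda) = 0.0261 hours

0.0261 hours


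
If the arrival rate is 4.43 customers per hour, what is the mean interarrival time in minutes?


Mean interarrival time = 60/lambda = 60/4.43 = 13.54 minutes

13.54 minutes


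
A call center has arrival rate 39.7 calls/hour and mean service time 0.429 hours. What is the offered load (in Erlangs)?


Offered load a = lambda * E[S] = 39.7 * 0.429 = 17.03 Erlangs

17.03 Erlangs


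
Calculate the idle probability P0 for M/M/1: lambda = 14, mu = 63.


P0 = 1 - rho = 1 - 14/63 = 0.7778

0.7778


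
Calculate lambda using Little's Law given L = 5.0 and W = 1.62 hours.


lambda = L / W = 5.0 / 1.62 = 3.09 per hour

3.09 per hour


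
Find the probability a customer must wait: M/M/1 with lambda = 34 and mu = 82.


P(wait) = rho = lambda/mu = 34/82 = 0.4146

0.4146


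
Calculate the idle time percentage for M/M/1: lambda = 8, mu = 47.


Idle fraction = (1 - rho) * 100 = (1 - 8/47) * 100 = 83.0%

83.0%


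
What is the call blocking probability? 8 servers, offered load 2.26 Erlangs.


B(N,A) = (A^N/N!) / sum(A^k/k!, k=0..N) with N=8, A=2.26 = 0.0018

0.0018


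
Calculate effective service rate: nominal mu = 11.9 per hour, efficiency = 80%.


Effective rate = mu * efficiency = 11.9 * 0.8 = 9.52 per hour

9.52 per hour


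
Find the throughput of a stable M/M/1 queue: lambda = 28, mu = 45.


For a stable queue (lambda < mu), throughput = lambda = 28 per hour

28 per hour


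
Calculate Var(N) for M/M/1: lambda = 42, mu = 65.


rho = 42/65; Var(N) = rho/(1-rho)^2 = 5.16

5.16


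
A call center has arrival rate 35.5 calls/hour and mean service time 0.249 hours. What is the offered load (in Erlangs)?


Offered load a = lambda * E[S] = 35.5 * 0.249 = 8.84 Erlangs

8.84 Erlangs


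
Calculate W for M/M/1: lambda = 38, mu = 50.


W = 1/(mu - lambda) = 1/(50 - 38) = 0.0833 hours

0.0833 hours


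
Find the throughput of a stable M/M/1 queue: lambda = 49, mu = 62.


For a stable queue (lambda < mu), throughput = lambda = 49 per hour

49 per hour


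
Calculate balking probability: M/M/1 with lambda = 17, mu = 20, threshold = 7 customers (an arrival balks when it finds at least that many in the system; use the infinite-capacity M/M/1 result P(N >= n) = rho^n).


P(N >= 7) = rho^7 = (17/20)^7 = 0.3206

0.3206


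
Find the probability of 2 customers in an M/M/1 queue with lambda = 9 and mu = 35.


rho = 9/35; P(n) = (1-rho)*rho^n = (1-9/35)*(9/35)^2 = 0.0491

0.0491


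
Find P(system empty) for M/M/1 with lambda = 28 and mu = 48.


P0 = 1 - rho = 1 - 28/48 = 0.4167

0.4167


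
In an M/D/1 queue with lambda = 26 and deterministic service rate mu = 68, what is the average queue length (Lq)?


M/D/1: Lq = rho^2 / (2*(1-rho)) where rho = 26/68; Lq = 0.12

0.12


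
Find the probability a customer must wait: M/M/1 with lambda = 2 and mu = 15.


P(wait) = rho = lambda/mu = 2/15 = 0.1333

0.1333


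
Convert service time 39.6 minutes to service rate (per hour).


mu = 60 / avg_service_time = 60 / 39.6 = 1.52 per hour

1.52 per hour


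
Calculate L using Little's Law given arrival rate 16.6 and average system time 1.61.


L = lambda * W = 16.6 * 1.61 = 26.73

26.73


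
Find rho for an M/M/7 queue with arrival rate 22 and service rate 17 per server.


rho = lambda/(c*mu) = 22/(7*17) = 0.1849

0.1849


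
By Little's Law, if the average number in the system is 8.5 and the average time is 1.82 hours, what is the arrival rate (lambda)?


lambda = L / W = 8.5 / 1.82 = 4.67 per hour

4.67 per hour


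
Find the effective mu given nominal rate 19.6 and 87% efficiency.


Effective rate = mu * efficiency = 19.6 * 0.87 = 17.05 per hour

17.05 per hour


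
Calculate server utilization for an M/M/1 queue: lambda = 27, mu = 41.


rho = lambda/mu = 27/41 = 0.6585

0.6585


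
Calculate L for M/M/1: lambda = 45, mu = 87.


rho = 45/87; L = rho/(1-rho) = 1.07

1.07


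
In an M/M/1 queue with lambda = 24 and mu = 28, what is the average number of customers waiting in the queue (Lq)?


rho = 24/28; Lq = rho^2/(1-rho) = 5.14

5.14


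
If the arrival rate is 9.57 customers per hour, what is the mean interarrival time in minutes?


Mean interarrival time = 60/lambda = 60/9.57 = 6.27 minutes

6.27 minutes


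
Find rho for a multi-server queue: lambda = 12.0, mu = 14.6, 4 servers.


rho = lambda / (c * mu) = 12.0 / (4 * 14.6) = 0.2055

0.2055


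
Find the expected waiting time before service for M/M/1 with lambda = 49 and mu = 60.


rho = 49/60; Wq = rho/(mu - lambda) = 0.0742 hours

0.0742 hours


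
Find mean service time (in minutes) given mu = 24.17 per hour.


Mean service time = 60/mu = 60/24.17 = 2.48 minutes

2.48 minutes


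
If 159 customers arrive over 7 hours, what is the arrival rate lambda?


lambda = total arrivals / time = 159 / 7 = 22.71 per hour

22.71 per hour


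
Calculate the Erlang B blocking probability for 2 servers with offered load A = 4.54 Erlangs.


B(N,A) = (A^N/N!) / sum(A^k/k!, k=0..N) with N=2, A=4.54 = 0.6504

0.6504


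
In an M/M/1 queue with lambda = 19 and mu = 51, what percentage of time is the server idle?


Idle fraction = (1 - rho) * 100 = (1 - 19/51) * 100 = 62.7%

62.7%


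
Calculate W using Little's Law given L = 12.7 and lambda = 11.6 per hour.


W = L / lambda = 12.7 / 11.6 = 1.0948 hours

1.0948 hours


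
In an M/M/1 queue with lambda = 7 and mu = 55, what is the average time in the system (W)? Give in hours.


W = 1/(mu - lambda) = 1/(55 - 7) = 0.0208 hours

0.0208 hours


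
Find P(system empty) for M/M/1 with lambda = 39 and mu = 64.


P0 = 1 - rho = 1 - 39/64 = 0.3906

0.3906


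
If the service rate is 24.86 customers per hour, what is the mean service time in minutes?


Mean service time = 60/mu = 60/24.86 = 2.41 minutes

2.41 minutes


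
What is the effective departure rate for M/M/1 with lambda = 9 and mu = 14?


For a stable queue (lambda < mu), throughput = lambda = 9 per hour

9 per hour


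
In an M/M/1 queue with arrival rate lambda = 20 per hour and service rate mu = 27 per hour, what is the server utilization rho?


rho = lambda/mu = 20/27 = 0.7407

0.7407


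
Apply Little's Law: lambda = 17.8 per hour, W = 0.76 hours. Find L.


L = lambda * W = 17.8 * 0.76 = 13.53

13.53


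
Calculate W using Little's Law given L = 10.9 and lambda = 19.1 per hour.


W = L / lambda = 10.9 / 19.1 = 0.5707 hours

0.5707 hours


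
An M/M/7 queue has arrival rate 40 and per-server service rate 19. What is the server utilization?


rho = lambda/(c*mu) = 40/(7*19) = 0.3008

0.3008


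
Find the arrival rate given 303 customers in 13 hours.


lambda = total arrivals / time = 303 / 13 = 23.31 per hour

23.31 per hour


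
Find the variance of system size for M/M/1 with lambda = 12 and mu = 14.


rho = 12/14; Var(N) = rho/(1-rho)^2 = 42.0

42.0


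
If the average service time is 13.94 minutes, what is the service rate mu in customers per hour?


mu = 60 / avg_service_time = 60 / 13.94 = 4.3 per hour

4.3 per hour


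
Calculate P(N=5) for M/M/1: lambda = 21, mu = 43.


rho = 21/43; P(n) = (1-rho)*rho^n = (1-21/43)*(21/43)^5 = 0.0142

0.0142


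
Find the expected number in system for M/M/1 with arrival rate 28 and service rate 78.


rho = 28/78; L = rho/(1-rho) = 0.56

0.56


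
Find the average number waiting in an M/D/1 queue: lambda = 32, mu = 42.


M/D/1: Lq = rho^2 / (2*(1-rho)) where rho = 32/42; Lq = 1.22

1.22


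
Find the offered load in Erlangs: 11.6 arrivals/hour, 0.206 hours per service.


Offered load a = lambda * E[S] = 11.6 * 0.206 = 2.39 Erlangs

2.39 Erlangs


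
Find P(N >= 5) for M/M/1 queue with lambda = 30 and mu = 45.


P(N >= 5) = rho^5 = (30/45)^5 = 0.1317

0.1317


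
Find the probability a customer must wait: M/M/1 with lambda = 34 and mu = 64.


P(wait) = rho = lambda/mu = 34/64 = 0.5313

0.5313


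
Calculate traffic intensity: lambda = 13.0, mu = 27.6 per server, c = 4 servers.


rho = lambda / (c * mu) = 13.0 / (4 * 27.6) = 0.1178

0.1178


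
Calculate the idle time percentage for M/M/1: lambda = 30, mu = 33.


Idle fraction = (1 - rho) * 100 = (1 - 30/33) * 100 = 9.1%

9.1%


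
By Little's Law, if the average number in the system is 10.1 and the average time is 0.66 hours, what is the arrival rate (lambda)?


lambda = L / W = 10.1 / 0.66 = 15.3 per hour

15.3 per hour


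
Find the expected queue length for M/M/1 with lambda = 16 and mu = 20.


rho = 16/20; Lq = rho^2/(1-rho) = 3.2

3.2


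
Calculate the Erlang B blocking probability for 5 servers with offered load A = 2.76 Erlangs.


B(N,A) = (A^N/N!) / sum(A^k/k!, k=0..N) with N=5, A=2.76 = 0.09

0.09


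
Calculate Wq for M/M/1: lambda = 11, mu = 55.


rho = 11/55; Wq = rho/(mu - lambda) = 0.0045 hours

0.0045 hours


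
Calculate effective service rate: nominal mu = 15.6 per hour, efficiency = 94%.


Effective rate = mu * efficiency = 15.6 * 0.94 = 14.66 per hour

14.66 per hour


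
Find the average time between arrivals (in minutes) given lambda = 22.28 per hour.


Mean interarrival time = 60/lambda = 60/22.28 = 2.69 minutes

2.69 minutes


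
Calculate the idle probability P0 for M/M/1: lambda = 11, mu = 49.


P0 = 1 - rho = 1 - 11/49 = 0.7755

0.7755


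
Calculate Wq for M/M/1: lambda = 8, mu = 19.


rho = 8/19; Wq = rho/(mu - lambda) = 0.0383 hours

0.0383 hours


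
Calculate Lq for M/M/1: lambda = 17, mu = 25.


rho = 17/25; Lq = rho^2/(1-rho) = 1.45

1.45


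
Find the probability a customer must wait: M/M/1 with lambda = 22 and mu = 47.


P(wait) = rho = lambda/mu = 22/47 = 0.4681

0.4681


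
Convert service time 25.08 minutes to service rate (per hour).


mu = 60 / avg_service_time = 60 / 25.08 = 2.39 per hour

2.39 per hour


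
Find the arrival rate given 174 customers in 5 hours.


lambda = total arrivals / time = 174 / 5 = 34.8 per hour

34.8 per hour


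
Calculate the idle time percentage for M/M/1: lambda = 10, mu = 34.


Idle fraction = (1 - rho) * 100 = (1 - 10/34) * 100 = 70.6%

70.6%


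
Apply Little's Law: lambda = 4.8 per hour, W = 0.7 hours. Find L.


L = lambda * W = 4.8 * 0.7 = 3.36

3.36


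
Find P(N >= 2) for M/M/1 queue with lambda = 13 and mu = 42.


P(N >= 2) = rho^2 = (13/42)^2 = 0.0958

0.0958


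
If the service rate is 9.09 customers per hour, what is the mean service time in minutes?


Mean service time = 60/mu = 60/9.09 = 6.6 minutes

6.6 minutes


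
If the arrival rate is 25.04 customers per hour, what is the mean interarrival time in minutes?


Mean interarrival time = 60/lambda = 60/25.04 = 2.4 minutes

2.4 minutes


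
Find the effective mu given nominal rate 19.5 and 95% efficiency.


Effective rate = mu * efficiency = 19.5 * 0.95 = 18.53 per hour

18.53 per hour


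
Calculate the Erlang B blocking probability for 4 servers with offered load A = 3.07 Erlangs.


B(N,A) = (A^N/N!) / sum(A^k/k!, k=0..N) with N=4, A=3.07 = 0.2139

0.2139


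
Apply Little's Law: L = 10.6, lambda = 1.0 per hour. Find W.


W = L / lambda = 10.6 / 1.0 = 10.6 hours

10.6 hours


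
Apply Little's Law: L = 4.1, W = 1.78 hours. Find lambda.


lambda = L / W = 4.1 / 1.78 = 2.3 per hour

2.3 per hour


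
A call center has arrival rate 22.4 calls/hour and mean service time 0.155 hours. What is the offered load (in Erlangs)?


Offered load a = lambda * E[S] = 22.4 * 0.155 = 3.47 Erlangs

3.47 Erlangs


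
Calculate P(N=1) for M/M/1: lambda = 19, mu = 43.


rho = 19/43; P(n) = (1-rho)*rho^n = (1-19/43)*(19/43)^1 = 0.2466

0.2466


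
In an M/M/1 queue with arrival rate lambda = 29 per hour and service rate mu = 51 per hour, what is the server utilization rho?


rho = lambda/mu = 29/51 = 0.5686

0.5686


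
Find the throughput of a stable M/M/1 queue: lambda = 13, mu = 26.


For a stable queue (lambda < mu), throughput = lambda = 13 per hour

13 per hour


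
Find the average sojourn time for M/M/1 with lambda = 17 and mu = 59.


W = 1/(mu - lambda) = 1/(59 - 17) = 0.0238 hours

0.0238 hours


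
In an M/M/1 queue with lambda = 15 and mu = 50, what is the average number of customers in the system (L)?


rho = 15/50; L = rho/(1-rho) = 0.43

0.43


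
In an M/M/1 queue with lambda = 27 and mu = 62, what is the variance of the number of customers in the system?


rho = 27/62; Var(N) = rho/(1-rho)^2 = 1.37

1.37


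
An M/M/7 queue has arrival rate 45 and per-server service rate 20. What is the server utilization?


rho = lambda/(c*mu) = 45/(7*20) = 0.3214

0.3214


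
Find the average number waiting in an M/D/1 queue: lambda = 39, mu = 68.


M/D/1: Lq = rho^2 / (2*(1-rho)) where rho = 39/68; Lq = 0.39

0.39


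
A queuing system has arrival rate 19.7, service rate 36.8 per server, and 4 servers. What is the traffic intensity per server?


rho = lambda / (c * mu) = 19.7 / (4 * 36.8) = 0.1338

0.1338


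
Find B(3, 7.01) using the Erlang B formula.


B(N,A) = (A^N/N!) / sum(A^k/k!, k=0..N) with N=3, A=7.01 = 0.638

0.638


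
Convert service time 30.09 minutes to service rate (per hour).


mu = 60 / avg_service_time = 60 / 30.09 = 1.99 per hour

1.99 per hour


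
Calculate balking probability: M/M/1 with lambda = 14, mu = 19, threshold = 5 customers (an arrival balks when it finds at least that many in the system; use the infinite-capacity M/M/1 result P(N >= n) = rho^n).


P(N >= 5) = rho^5 = (14/19)^5 = 0.2172

0.2172


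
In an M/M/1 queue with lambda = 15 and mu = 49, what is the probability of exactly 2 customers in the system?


rho = 15/49; P(n) = (1-rho)*rho^n = (1-15/49)*(15/49)^2 = 0.065

0.065


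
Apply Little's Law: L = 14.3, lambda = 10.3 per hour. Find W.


W = L / lambda = 14.3 / 10.3 = 1.3883 hours

1.3883 hours


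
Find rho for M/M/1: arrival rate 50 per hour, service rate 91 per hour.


rho = lambda/mu = 50/91 = 0.5495

0.5495


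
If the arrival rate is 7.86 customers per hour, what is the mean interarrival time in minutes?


Mean interarrival time = 60/lambda = 60/7.86 = 7.63 minutes

7.63 minutes


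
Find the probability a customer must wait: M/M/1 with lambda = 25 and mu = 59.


P(wait) = rho = lambda/mu = 25/59 = 0.4237

0.4237


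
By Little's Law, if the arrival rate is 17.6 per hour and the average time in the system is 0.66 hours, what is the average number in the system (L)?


L = lambda * W = 17.6 * 0.66 = 11.62

11.62


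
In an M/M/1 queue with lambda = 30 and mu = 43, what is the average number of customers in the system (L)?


rho = 30/43; L = rho/(1-rho) = 2.31

2.31


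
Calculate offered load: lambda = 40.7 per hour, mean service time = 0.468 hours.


Offered load a = lambda * E[S] = 40.7 * 0.468 = 19.05 Erlangs

19.05 Erlangs


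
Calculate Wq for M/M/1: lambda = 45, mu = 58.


rho = 45/58; Wq = rho/(mu - lambda) = 0.0597 hours

0.0597 hours


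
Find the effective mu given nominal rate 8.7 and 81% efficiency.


Effective rate = mu * efficiency = 8.7 * 0.81 = 7.05 per hour

7.05 per hour


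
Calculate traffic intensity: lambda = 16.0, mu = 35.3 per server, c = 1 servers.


rho = lambda / (c * mu) = 16.0 / (1 * 35.3) = 0.4533

0.4533


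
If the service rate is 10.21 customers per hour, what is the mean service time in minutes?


Mean service time = 60/mu = 60/10.21 = 5.88 minutes

5.88 minutes


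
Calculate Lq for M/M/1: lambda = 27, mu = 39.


rho = 27/39; Lq = rho^2/(1-rho) = 1.56

1.56


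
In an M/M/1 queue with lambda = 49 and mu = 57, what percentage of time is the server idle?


Idle fraction = (1 - rho) * 100 = (1 - 49/57) * 100 = 14.0%

14.0%


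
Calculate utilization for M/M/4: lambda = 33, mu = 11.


rho = lambda/(c*mu) = 33/(4*11) = 0.75

0.75


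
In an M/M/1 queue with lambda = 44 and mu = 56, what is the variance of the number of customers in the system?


rho = 44/56; Var(N) = rho/(1-rho)^2 = 17.11

17.11


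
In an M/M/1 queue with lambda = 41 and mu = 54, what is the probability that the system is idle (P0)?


P0 = 1 - rho = 1 - 41/54 = 0.2407

0.2407


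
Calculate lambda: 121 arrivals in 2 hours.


lambda = total arrivals / time = 121 / 2 = 60.5 per hour

60.5 per hour


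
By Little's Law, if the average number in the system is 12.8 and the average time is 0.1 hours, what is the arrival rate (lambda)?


lambda = L / W = 12.8 / 0.1 = 128.0 per hour

128.0 per hour


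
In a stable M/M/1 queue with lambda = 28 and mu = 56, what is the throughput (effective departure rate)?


For a stable queue (lambda < mu), throughput = lambda = 28 per hour

28 per hour


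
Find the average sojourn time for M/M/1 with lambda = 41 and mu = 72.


W = 1/(mu - lambda) = 1/(72 - 41) = 0.0323 hours

0.0323 hours


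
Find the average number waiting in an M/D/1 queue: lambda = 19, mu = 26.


M/D/1: Lq = rho^2 / (2*(1-rho)) where rho = 19/26; Lq = 0.99

0.99


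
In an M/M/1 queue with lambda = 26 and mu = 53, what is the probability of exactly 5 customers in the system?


rho = 26/53; P(n) = (1-rho)*rho^n = (1-26/53)*(26/53)^5 = 0.0145

0.0145


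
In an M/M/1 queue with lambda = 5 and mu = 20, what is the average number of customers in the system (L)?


rho = 5/20; L = rho/(1-rho) = 0.33

0.33


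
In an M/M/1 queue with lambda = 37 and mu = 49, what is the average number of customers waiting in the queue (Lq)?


rho = 37/49; Lq = rho^2/(1-rho) = 2.33

2.33


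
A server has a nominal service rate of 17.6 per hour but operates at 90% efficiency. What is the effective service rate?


Effective rate = mu * efficiency = 17.6 * 0.9 = 15.84 per hour

15.84 per hour


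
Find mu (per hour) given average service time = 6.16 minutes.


mu = 60 / avg_service_time = 60 / 6.16 = 9.74 per hour

9.74 per hour


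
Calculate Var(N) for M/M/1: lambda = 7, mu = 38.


rho = 7/38; Var(N) = rho/(1-rho)^2 = 0.28

0.28


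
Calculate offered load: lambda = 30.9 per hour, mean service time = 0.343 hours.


Offered load a = lambda * E[S] = 30.9 * 0.343 = 10.6 Erlangs

10.6 Erlangs
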